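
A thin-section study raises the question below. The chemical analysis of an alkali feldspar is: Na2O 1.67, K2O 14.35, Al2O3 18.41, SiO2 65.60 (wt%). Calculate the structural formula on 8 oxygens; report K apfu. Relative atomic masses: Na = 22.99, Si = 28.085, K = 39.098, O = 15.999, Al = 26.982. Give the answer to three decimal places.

Na2O (M=61.979): mol = 0.02694; Na = 0.05388, O = 0.02694.
K2O (M=94.195): mol = 0.15234; K = 0.30468, O = 0.15234.
Al2O3 (M=101.961): mol = 0.18056; Al = 0.36112, O = 0.54168.
SiO2 (M=60.083): mol = 1.09182; Si = 1.09182, O = 2.18364.
ΣO = 2.90460; factor = 8/ΣO = 2.75425.
K apfu = 0.30468 × 2.75425 = 0.839.

0.839 K apfu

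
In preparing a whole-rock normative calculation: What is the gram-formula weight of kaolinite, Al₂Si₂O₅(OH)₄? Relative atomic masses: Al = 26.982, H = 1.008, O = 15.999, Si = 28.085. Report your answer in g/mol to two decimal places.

258.16 g/mol

The formula mass is the sum 2×26.982 + 2×28.085 + 9×15.999 + 4×1.008.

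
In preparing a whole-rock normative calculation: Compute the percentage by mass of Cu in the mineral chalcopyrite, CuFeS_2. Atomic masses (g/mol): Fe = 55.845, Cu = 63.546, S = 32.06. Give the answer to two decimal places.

Molar mass of CuFeS_2: 1*63.546 + 1*55.845 + 2*32.06 = 183.511 g/mol.
Mass of Cu per formula unit: 1 × 63.546 = 63.546 g.
Weight fraction Cu = 63.546 / 183.511 = 0.3463.

34.63 mass %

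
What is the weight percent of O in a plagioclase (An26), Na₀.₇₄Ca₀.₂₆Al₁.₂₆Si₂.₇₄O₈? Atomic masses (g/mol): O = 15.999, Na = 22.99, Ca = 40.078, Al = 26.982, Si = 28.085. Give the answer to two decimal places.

48.05 wt%

Molar mass of Na₀.₇₄Ca₀.₂₆Al₁.₂₆Si₂.₇₄O₈: 0.74·22.99 + 0.26·40.078 + 1.26·26.982 + 2.74·28.085 + 8·15.999 = 266.375 g/mol.
Mass of O per formula unit: 8 × 15.999 = 127.992 g.
Weight fraction O = 127.992 / 266.375 = 0.4805.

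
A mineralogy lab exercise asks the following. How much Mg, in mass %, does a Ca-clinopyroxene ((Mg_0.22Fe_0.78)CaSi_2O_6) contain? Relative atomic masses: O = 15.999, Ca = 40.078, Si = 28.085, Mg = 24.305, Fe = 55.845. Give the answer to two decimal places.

2.22 mass %

Formula mass = 0.22*24.305 + 0.78*55.845 + 1*40.078 + 2*28.085 + 6*15.999 = 241.148 g/mol, of which 5.347 g is Mg.
So Mg makes up 5.347/241.148 = 0.0222 of the mass, i.e. 2.22%.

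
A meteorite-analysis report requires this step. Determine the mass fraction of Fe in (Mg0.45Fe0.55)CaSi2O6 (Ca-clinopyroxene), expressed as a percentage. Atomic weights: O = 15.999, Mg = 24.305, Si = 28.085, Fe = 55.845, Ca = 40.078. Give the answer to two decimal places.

13.13 wt%

M((Mg0.45Fe0.55)CaSi2O6) = 233.894 g/mol.
Fe contributes 0.55 × 55.845 = 30.715 g per mole.
30.715/233.894 = 0.1313 → 13.13%.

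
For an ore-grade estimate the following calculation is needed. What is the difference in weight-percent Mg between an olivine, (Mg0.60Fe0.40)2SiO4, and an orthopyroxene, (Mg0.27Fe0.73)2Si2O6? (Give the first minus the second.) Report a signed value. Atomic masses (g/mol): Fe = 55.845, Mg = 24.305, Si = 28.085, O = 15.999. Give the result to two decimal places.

12.26 percentage points

M((Mg0.60Fe0.40)2SiO4) = 165.923 g/mol, so wt% Mg = 29.166/165.923 × 100 = 17.58%.
M((Mg0.27Fe0.73)2Si2O6) = 246.822 g/mol, so wt% Mg = 13.125/246.822 × 100 = 5.32%.
17.58 − 5.32 = 12.26 pp.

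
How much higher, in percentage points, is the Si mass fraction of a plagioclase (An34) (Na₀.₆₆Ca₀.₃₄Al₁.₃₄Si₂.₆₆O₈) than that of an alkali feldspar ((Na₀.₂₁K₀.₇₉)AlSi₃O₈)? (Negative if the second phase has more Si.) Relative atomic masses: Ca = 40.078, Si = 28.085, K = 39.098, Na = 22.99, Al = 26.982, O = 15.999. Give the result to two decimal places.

First mineral: 74.706 g Si in 267.654 g formula = 27.91 wt% Si.
Second mineral: 84.255 g Si in 274.944 g formula = 30.64 wt% Si.
27.91% − 30.64% gives a difference of -2.73 percentage points.

-2.73 percentage points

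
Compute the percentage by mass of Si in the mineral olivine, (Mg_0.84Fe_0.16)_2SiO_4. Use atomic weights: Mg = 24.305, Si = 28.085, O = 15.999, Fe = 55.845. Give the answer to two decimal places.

M((Mg_0.84Fe_0.16)_2SiO_4) = 150.784 g/mol.
Si contributes 1 × 28.085 = 28.085 g per mole.
28.085/150.784 = 0.1863 → 18.63%.

18.63 mass %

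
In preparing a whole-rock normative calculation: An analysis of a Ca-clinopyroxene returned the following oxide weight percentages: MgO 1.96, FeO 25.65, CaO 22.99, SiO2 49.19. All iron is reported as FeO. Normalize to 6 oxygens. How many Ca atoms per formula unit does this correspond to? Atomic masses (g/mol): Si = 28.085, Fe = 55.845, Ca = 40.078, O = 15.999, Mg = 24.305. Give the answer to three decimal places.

1.96 wt% MgO ÷ 40.304 g/mol = 0.04863 mol, giving 0.04863 Mg and 0.04863 O.
25.65 wt% FeO ÷ 71.844 g/mol = 0.35702 mol, giving 0.35702 Fe and 0.35702 O.
22.99 wt% CaO ÷ 56.077 g/mol = 0.40997 mol, giving 0.40997 Ca and 0.40997 O.
49.19 wt% SiO2 ÷ 60.083 g/mol = 0.81870 mol, giving 0.81870 Si and 1.63740 O.
Oxygen sums to 2.45302; scaling by 6/2.45302 = 2.44596 puts the formula on 6 O.
Ca: 0.40997 × 2.44596 = 1.003 atoms per formula unit.

1.003 Ca apfu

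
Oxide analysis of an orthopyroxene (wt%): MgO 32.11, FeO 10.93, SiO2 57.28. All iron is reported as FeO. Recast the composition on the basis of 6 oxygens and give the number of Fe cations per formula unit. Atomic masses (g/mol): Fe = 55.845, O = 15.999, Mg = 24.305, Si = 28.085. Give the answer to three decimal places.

MgO (M=40.304): mol = 0.79670; Mg = 0.79670, O = 0.79670.
FeO (M=71.844): mol = 0.15214; Fe = 0.15214, O = 0.15214.
SiO2 (M=60.083): mol = 0.95335; Si = 0.95335, O = 1.90670.
ΣO = 2.85554; factor = 6/ΣO = 2.10118.
Fe apfu = 0.15214 × 2.10118 = 0.320.

0.320 Fe apfu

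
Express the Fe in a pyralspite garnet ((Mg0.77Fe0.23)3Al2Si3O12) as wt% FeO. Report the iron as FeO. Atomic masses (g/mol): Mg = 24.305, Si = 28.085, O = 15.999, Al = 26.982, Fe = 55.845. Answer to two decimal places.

11.67 wt%

M((Mg0.77Fe0.23)3Al2Si3O12) = 424.885 g/mol; M(FeO) = 71.844 g/mol.
Moles FeO per formula unit = 0.69 Fe ÷ 1 = 0.6900.
FeO fraction = (0.6900 × 71.844) / 424.885 = 49.572/424.885 = 0.1167.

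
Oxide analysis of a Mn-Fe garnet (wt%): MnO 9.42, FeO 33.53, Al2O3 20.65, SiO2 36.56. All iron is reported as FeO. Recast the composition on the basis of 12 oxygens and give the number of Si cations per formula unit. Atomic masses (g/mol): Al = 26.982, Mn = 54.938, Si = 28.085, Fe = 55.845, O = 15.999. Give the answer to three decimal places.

3.012 Si apfu

MnO (M=70.937): mol = 0.13279; Mn = 0.13279, O = 0.13279.
FeO (M=71.844): mol = 0.46671; Fe = 0.46671, O = 0.46671.
Al2O3 (M=101.961): mol = 0.20253; Al = 0.40506, O = 0.60759.
SiO2 (M=60.083): mol = 0.60849; Si = 0.60849, O = 1.21698.
ΣO = 2.42407; factor = 12/ΣO = 4.95035.
Si apfu = 0.60849 × 4.95035 = 3.012.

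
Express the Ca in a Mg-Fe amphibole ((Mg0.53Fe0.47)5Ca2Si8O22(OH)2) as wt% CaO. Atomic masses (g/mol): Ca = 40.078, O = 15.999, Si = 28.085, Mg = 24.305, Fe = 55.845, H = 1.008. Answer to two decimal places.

12.65 wt%

Formula mass = 886.472 g/mol.
2 Ca → 2.0000 mol CaO per formula unit; M(CaO) = 56.077, so CaO mass = 112.154 g.
112.154/886.472 × 100 = 12.65 wt%.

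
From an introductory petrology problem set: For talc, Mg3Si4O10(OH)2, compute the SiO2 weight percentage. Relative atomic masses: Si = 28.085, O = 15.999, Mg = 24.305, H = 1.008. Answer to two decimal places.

63.37 wt%

Molar mass of Mg3Si4O10(OH)2 = 3×24.305 + 4×28.085 + 12×15.999 + 2×1.008 = 379.259 g/mol.
Each formula unit contains 4 Si, equivalent to 4/1 = 4.0000 mol SiO2.
M(SiO2) = 1×28.085 + 2×15.999 = 60.083 g/mol.
Mass of SiO2 per formula unit = 4.0000 × 60.083 = 240.332 g.
SiO2 wt% = 240.332 / 379.259 × 100 = 63.37%.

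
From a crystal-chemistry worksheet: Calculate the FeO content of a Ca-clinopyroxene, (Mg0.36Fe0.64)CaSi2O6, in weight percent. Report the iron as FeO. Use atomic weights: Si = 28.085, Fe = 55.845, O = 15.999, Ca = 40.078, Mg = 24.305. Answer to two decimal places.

19.42 wt%

M((Mg0.36Fe0.64)CaSi2O6) = 236.733 g/mol; M(FeO) = 71.844 g/mol.
Moles FeO per formula unit = 0.64 Fe ÷ 1 = 0.6400.
FeO fraction = (0.6400 × 71.844) / 236.733 = 45.980/236.733 = 0.1942.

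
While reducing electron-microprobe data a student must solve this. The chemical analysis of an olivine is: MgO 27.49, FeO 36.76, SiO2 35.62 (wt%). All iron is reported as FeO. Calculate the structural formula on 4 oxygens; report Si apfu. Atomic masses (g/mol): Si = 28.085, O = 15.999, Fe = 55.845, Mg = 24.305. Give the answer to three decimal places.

MgO: 27.49/40.304 = 0.68207 mol → 0.68207 mol Mg, 0.68207 mol O.
FeO: 36.76/71.844 = 0.51166 mol → 0.51166 mol Fe, 0.51166 mol O.
SiO2: 35.62/60.083 = 0.59285 mol → 0.59285 mol Si, 1.18570 mol O.
Total oxygen = 2.37943 mol. Normalization factor = 4/2.37943 = 1.68107.
Si per 4 O = 0.59285 × 1.68107 = 0.997.

0.997 Si apfu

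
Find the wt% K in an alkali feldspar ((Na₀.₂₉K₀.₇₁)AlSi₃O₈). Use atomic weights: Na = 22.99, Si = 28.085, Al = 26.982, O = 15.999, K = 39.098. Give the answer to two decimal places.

M((Na₀.₂₉K₀.₇₁)AlSi₃O₈) = 273.656 g/mol.
K contributes 0.71 × 39.098 = 27.760 g per mole.
27.760/273.656 = 0.1014 → 10.14%.

10.14 wt%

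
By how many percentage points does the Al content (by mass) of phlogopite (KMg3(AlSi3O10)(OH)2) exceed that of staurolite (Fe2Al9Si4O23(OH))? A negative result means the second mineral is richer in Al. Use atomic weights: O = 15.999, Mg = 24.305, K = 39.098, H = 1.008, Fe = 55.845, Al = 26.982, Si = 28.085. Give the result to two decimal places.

First mineral: 26.982 g Al in 417.254 g formula = 6.47 wt% Al.
Second mineral: 242.838 g Al in 851.852 g formula = 28.51 wt% Al.
6.47% − 28.51% gives a difference of -22.04 percentage points.

-22.04 percentage points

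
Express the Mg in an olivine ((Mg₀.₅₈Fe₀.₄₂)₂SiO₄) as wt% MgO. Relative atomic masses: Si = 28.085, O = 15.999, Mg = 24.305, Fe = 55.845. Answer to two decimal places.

M((Mg₀.₅₈Fe₀.₄₂)₂SiO₄) = 167.185 g/mol; M(MgO) = 40.304 g/mol.
Moles MgO per formula unit = 1.16 Mg ÷ 1 = 1.1600.
MgO fraction = (1.1600 × 40.304) / 167.185 = 46.753/167.185 = 0.2796.

27.96 wt%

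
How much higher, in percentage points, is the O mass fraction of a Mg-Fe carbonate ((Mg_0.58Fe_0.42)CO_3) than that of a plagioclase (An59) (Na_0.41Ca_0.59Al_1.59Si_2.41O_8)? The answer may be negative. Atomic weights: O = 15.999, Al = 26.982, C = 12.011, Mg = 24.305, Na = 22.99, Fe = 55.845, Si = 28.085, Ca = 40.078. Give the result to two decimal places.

M((Mg_0.58Fe_0.42)CO_3) = 97.560 g/mol, so wt% O = 47.997/97.560 × 100 = 49.20%.
M(Na_0.41Ca_0.59Al_1.59Si_2.41O_8) = 271.650 g/mol, so wt% O = 127.992/271.650 × 100 = 47.12%.
49.20 − 47.12 = 2.08 pp.

2.08 percentage points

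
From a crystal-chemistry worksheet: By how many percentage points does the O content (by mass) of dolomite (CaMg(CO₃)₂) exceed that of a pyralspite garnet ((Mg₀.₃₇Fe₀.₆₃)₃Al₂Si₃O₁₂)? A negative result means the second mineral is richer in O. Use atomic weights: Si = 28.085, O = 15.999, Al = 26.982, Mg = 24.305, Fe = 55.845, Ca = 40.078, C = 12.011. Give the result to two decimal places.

10.57 percentage points

M(CaMg(CO₃)₂) = 184.399 g/mol, so wt% O = 95.994/184.399 × 100 = 52.06%.
M((Mg₀.₃₇Fe₀.₆₃)₃Al₂Si₃O₁₂) = 462.733 g/mol, so wt% O = 191.988/462.733 × 100 = 41.49%.
52.06 − 41.49 = 10.57 pp.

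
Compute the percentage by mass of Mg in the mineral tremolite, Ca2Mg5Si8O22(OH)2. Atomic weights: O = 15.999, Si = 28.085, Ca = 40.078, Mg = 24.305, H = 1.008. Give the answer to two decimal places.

14.96 weight percent

Formula mass = 2·40.078 + 5·24.305 + 8·28.085 + 24·15.999 + 2·1.008 = 812.353 g/mol, of which 121.525 g is Mg.
So Mg makes up 121.525/812.353 = 0.1496 of the mass, i.e. 14.96%.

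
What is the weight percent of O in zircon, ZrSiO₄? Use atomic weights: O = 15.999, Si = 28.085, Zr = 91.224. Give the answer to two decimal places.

34.91 mass %

Molar mass of ZrSiO₄: 1·91.224 + 1·28.085 + 4·15.999 = 183.305 g/mol.
Mass of O per formula unit: 4 × 15.999 = 63.996 g.
Weight fraction O = 63.996 / 183.305 = 0.3491.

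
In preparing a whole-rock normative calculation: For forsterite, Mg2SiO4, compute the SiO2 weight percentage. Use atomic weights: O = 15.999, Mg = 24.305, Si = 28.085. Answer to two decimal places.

42.71 wt%

Formula mass = 140.691 g/mol.
1 Si → 1.0000 mol SiO2 per formula unit; M(SiO2) = 60.083, so SiO2 mass = 60.083 g.
60.083/140.691 × 100 = 42.71 wt%.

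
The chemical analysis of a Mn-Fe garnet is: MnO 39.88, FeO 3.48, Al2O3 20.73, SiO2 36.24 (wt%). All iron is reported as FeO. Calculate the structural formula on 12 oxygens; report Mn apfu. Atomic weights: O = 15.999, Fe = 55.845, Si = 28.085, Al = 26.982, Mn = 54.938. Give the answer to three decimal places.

2.780 Mn apfu

MnO: 39.88/70.937 = 0.56219 mol → 0.56219 mol Mn, 0.56219 mol O.
FeO: 3.48/71.844 = 0.04844 mol → 0.04844 mol Fe, 0.04844 mol O.
Al2O3: 20.73/101.961 = 0.20331 mol → 0.40662 mol Al, 0.60993 mol O.
SiO2: 36.24/60.083 = 0.60317 mol → 0.60317 mol Si, 1.20634 mol O.
Total oxygen = 2.42690 mol. Normalization factor = 12/2.42690 = 4.94458.
Mn per 12 O = 0.56219 × 4.94458 = 2.780.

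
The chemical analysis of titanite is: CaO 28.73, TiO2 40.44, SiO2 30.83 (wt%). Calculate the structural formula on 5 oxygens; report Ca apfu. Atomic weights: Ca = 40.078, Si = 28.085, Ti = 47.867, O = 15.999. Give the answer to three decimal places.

1.004 Ca apfu

CaO (M=56.077): mol = 0.51233; Ca = 0.51233, O = 0.51233.
TiO2 (M=79.865): mol = 0.50635; Ti = 0.50635, O = 1.01270.
SiO2 (M=60.083): mol = 0.51312; Si = 0.51312, O = 1.02624.
ΣO = 2.55127; factor = 5/ΣO = 1.95981.
Ca apfu = 0.51233 × 1.95981 = 1.004.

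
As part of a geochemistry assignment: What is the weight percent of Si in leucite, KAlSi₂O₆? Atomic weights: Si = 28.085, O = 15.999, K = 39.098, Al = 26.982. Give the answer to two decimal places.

Formula mass = 1·39.098 + 1·26.982 + 2·28.085 + 6·15.999 = 218.244 g/mol, of which 56.170 g is Si.
So Si makes up 56.170/218.244 = 0.2574 of the mass, i.e. 25.74%.

25.74 weight percent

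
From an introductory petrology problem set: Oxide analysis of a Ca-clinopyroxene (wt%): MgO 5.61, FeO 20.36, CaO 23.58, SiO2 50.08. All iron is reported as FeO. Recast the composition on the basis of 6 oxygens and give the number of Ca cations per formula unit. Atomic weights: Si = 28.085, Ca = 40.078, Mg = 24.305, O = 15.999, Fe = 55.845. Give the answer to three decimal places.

1.005 Ca apfu

MgO: 5.61/40.304 = 0.13919 mol → 0.13919 mol Mg, 0.13919 mol O.
FeO: 20.36/71.844 = 0.28339 mol → 0.28339 mol Fe, 0.28339 mol O.
CaO: 23.58/56.077 = 0.42049 mol → 0.42049 mol Ca, 0.42049 mol O.
SiO2: 50.08/60.083 = 0.83351 mol → 0.83351 mol Si, 1.66702 mol O.
Total oxygen = 2.51009 mol. Normalization factor = 6/2.51009 = 2.39035.
Ca per 6 O = 0.42049 × 2.39035 = 1.005.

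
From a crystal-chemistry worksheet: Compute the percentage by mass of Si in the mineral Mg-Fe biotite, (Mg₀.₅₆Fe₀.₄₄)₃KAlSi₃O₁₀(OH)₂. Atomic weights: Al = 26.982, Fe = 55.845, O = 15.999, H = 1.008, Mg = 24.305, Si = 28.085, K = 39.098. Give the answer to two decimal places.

18.36 mass %

Molar mass of (Mg₀.₅₆Fe₀.₄₄)₃KAlSi₃O₁₀(OH)₂: 1.68×24.305 + 1.32×55.845 + 1×39.098 + 1×26.982 + 3×28.085 + 12×15.999 + 2×1.008 = 458.887 g/mol.
Mass of Si per formula unit: 3 × 28.085 = 84.255 g.
Weight fraction Si = 84.255 / 458.887 = 0.1836.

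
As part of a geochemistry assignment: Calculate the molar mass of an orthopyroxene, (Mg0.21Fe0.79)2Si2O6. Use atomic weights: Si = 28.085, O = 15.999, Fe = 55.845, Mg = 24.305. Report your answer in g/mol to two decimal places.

M = 0.42(24.305) + 1.58(55.845) + 2(28.085) + 6(15.999)

250.61 g/mol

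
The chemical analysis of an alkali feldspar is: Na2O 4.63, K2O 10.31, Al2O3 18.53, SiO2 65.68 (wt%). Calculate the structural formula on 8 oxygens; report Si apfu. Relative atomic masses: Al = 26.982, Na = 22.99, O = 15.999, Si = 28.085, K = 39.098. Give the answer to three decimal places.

2.999 Si apfu

4.63 wt% Na2O ÷ 61.979 g/mol = 0.07470 mol, giving 0.14940 Na and 0.07470 O.
10.31 wt% K2O ÷ 94.195 g/mol = 0.10945 mol, giving 0.21890 K and 0.10945 O.
18.53 wt% Al2O3 ÷ 101.961 g/mol = 0.18174 mol, giving 0.36348 Al and 0.54522 O.
65.68 wt% SiO2 ÷ 60.083 g/mol = 1.09315 mol, giving 1.09315 Si and 2.18630 O.
Oxygen sums to 2.91567; scaling by 8/2.91567 = 2.74379 puts the formula on 8 O.
Si: 1.09315 × 2.74379 = 2.999 atoms per formula unit.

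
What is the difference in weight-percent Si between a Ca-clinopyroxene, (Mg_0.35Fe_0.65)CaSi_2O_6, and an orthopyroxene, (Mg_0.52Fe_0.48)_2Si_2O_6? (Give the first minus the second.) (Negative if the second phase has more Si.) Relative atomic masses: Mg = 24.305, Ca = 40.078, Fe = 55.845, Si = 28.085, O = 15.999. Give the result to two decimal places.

Si in (Mg_0.35Fe_0.65)CaSi_2O_6: molar mass 237.048 g/mol; 2×28.085 = 56.170 g → 23.70 wt%.
Si in (Mg_0.52Fe_0.48)_2Si_2O_6: molar mass 231.052 g/mol; 2×28.085 = 56.170 g → 24.31 wt%.
Difference = 23.70 − 24.31 = -0.61 percentage points.

-0.61 percentage points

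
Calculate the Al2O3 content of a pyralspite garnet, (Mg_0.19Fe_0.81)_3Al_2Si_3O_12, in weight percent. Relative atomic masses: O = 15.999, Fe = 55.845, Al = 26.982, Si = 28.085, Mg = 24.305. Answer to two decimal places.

M((Mg_0.19Fe_0.81)_3Al_2Si_3O_12) = 479.764 g/mol; M(Al2O3) = 101.961 g/mol.
Moles Al2O3 per formula unit = 2 Al ÷ 2 = 1.0000.
Al2O3 fraction = (1.0000 × 101.961) / 479.764 = 101.961/479.764 = 0.2125.

21.25 wt%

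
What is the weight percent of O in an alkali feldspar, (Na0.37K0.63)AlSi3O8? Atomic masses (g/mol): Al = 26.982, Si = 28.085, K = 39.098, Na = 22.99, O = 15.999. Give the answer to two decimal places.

M((Na0.37K0.63)AlSi3O8) = 272.367 g/mol.
O contributes 8 × 15.999 = 127.992 g per mole.
127.992/272.367 = 0.4699 → 46.99%.

46.99 weight percent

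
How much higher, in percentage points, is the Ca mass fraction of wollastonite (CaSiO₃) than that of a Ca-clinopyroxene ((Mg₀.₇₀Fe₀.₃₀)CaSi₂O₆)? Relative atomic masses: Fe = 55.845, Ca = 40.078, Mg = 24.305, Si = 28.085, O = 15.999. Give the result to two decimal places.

First mineral: 40.078 g Ca in 116.160 g formula = 34.50 wt% Ca.
Second mineral: 40.078 g Ca in 226.009 g formula = 17.73 wt% Ca.
34.50% − 17.73% gives a difference of 16.77 percentage points.

16.77 percentage points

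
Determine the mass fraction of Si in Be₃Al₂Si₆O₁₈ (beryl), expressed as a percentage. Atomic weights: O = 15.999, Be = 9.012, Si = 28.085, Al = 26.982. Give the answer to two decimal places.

M(Be₃Al₂Si₆O₁₈) = 537.492 g/mol.
Si contributes 6 × 28.085 = 168.510 g per mole.
168.510/537.492 = 0.3135 → 31.35%.

31.35 mass %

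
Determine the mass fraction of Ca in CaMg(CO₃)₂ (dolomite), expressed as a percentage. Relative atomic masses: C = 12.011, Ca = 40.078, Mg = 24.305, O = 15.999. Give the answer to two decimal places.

21.73 wt%

M(CaMg(CO₃)₂) = 184.399 g/mol.
Ca contributes 1 × 40.078 = 40.078 g per mole.
40.078/184.399 = 0.2173 → 21.73%.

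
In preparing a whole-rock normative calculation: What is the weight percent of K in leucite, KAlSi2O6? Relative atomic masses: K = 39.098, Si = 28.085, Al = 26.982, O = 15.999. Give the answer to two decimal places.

17.91 weight percent

Molar mass of KAlSi2O6: 1·39.098 + 1·26.982 + 2·28.085 + 6·15.999 = 218.244 g/mol.
Mass of K per formula unit: 1 × 39.098 = 39.098 g.
Weight fraction K = 39.098 / 218.244 = 0.1791.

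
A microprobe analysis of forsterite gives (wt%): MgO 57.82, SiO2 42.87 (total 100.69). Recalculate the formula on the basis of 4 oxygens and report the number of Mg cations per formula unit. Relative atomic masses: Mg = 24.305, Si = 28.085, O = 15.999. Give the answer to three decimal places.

2.005 Mg apfu

57.82 wt% MgO ÷ 40.304 g/mol = 1.43460 mol, giving 1.43460 Mg and 1.43460 O.
42.87 wt% SiO2 ÷ 60.083 g/mol = 0.71351 mol, giving 0.71351 Si and 1.42702 O.
Oxygen sums to 2.86162; scaling by 4/2.86162 = 1.39781 puts the formula on 4 O.
Mg: 1.43460 × 1.39781 = 2.005 atoms per formula unit.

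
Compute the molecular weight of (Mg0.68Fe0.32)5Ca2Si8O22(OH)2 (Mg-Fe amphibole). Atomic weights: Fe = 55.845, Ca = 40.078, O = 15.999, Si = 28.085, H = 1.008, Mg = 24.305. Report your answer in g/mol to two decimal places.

Mg: 3.40 × 24.305 = 82.6370
Fe: 1.60 × 55.845 = 89.3520
Ca: 2 × 40.078 = 80.1560
Si: 8 × 28.085 = 224.6800
O: 24 × 15.999 = 383.9760
H: 2 × 1.008 = 2.0160
Summing the contributions gives the formula mass.

862.82 g/mol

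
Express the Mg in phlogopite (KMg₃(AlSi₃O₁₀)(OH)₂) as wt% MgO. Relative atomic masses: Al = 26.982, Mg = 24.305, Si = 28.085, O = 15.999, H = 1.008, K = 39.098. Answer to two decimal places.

28.98 wt%

Molar mass of KMg₃(AlSi₃O₁₀)(OH)₂ = 1×39.098 + 3×24.305 + 1×26.982 + 3×28.085 + 12×15.999 + 2×1.008 = 417.254 g/mol.
Each formula unit contains 3 Mg, equivalent to 3/1 = 3.0000 mol MgO.
M(MgO) = 1×24.305 + 1×15.999 = 40.304 g/mol.
Mass of MgO per formula unit = 3.0000 × 40.304 = 120.912 g.
MgO wt% = 120.912 / 417.254 × 100 = 28.98%.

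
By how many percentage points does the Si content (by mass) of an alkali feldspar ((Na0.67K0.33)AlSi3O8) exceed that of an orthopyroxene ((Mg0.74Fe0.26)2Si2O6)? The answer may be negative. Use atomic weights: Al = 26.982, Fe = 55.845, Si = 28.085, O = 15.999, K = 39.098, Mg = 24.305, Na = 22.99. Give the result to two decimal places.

5.63 percentage points

First mineral: 84.255 g Si in 267.535 g formula = 31.49 wt% Si.
Second mineral: 56.170 g Si in 217.175 g formula = 25.86 wt% Si.
31.49% − 25.86% gives a difference of 5.63 percentage points.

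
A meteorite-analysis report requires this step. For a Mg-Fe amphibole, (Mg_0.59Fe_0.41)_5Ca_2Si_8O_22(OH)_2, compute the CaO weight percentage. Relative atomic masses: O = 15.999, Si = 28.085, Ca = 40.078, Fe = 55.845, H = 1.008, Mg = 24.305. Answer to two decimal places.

12.79 wt%

Molar mass of (Mg_0.59Fe_0.41)_5Ca_2Si_8O_22(OH)_2 = 2.95·24.305 + 2.05·55.845 + 2·40.078 + 8·28.085 + 24·15.999 + 2·1.008 = 877.010 g/mol.
Each formula unit contains 2 Ca, equivalent to 2/1 = 2.0000 mol CaO.
M(CaO) = 1×40.078 + 1×15.999 = 56.077 g/mol.
Mass of CaO per formula unit = 2.0000 × 56.077 = 112.154 g.
CaO wt% = 112.154 / 877.010 × 100 = 12.79%.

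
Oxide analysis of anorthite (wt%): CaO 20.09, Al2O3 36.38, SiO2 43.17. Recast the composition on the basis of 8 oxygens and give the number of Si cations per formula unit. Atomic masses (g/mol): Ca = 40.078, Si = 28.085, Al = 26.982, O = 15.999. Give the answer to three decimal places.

2.006 Si apfu

CaO (M=56.077): mol = 0.35826; Ca = 0.35826, O = 0.35826.
Al2O3 (M=101.961): mol = 0.35680; Al = 0.71360, O = 1.07040.
SiO2 (M=60.083): mol = 0.71851; Si = 0.71851, O = 1.43702.
ΣO = 2.86568; factor = 8/ΣO = 2.79166.
Si apfu = 0.71851 × 2.79166 = 2.006.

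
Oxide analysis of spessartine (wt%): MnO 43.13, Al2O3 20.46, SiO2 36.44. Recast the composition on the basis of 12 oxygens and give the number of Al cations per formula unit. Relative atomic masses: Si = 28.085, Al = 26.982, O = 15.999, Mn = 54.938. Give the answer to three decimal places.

1.988 Al apfu

MnO: 43.13/70.937 = 0.60800 mol → 0.60800 mol Mn, 0.60800 mol O.
Al2O3: 20.46/101.961 = 0.20066 mol → 0.40132 mol Al, 0.60198 mol O.
SiO2: 36.44/60.083 = 0.60649 mol → 0.60649 mol Si, 1.21298 mol O.
Total oxygen = 2.42296 mol. Normalization factor = 12/2.42296 = 4.95262.
Al per 12 O = 0.40132 × 4.95262 = 1.988.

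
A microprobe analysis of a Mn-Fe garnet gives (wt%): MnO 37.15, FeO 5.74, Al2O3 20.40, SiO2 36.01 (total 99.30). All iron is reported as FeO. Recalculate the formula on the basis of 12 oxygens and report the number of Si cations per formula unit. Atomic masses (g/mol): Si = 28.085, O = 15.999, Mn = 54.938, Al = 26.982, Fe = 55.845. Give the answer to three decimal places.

MnO: 37.15/70.937 = 0.52370 mol → 0.52370 mol Mn, 0.52370 mol O.
FeO: 5.74/71.844 = 0.07990 mol → 0.07990 mol Fe, 0.07990 mol O.
Al2O3: 20.40/101.961 = 0.20008 mol → 0.40016 mol Al, 0.60024 mol O.
SiO2: 36.01/60.083 = 0.59934 mol → 0.59934 mol Si, 1.19868 mol O.
Total oxygen = 2.40252 mol. Normalization factor = 12/2.40252 = 4.99476.
Si per 12 O = 0.59934 × 4.99476 = 2.994.

2.994 Si apfu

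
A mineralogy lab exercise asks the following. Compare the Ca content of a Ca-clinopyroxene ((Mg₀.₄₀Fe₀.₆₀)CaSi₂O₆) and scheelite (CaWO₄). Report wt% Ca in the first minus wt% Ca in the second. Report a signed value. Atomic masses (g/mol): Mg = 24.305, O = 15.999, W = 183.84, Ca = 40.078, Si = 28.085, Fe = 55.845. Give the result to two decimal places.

First mineral: 40.078 g Ca in 235.471 g formula = 17.02 wt% Ca.
Second mineral: 40.078 g Ca in 287.914 g formula = 13.92 wt% Ca.
17.02% − 13.92% gives a difference of 3.10 percentage points.

3.10 percentage points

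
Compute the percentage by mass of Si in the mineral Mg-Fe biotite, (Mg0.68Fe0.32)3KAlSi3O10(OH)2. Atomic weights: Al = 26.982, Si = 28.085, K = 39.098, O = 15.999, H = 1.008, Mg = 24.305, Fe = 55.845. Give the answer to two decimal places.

Formula mass = 2.04·24.305 + 0.96·55.845 + 1·39.098 + 1·26.982 + 3·28.085 + 12·15.999 + 2·1.008 = 447.532 g/mol, of which 84.255 g is Si.
So Si makes up 84.255/447.532 = 0.1883 of the mass, i.e. 18.83%.

18.83 weight percent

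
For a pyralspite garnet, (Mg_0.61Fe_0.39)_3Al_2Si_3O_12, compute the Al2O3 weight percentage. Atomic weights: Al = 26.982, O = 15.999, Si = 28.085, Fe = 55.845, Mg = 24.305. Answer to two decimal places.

Molar mass of (Mg_0.61Fe_0.39)_3Al_2Si_3O_12 = 1.83·24.305 + 1.17·55.845 + 2·26.982 + 3·28.085 + 12·15.999 = 440.024 g/mol.
Each formula unit contains 2 Al, equivalent to 2/2 = 1.0000 mol Al2O3.
M(Al2O3) = 2×26.982 + 3×15.999 = 101.961 g/mol.
Mass of Al2O3 per formula unit = 1.0000 × 101.961 = 101.961 g.
Al2O3 wt% = 101.961 / 440.024 × 100 = 23.17%.

23.17 wt%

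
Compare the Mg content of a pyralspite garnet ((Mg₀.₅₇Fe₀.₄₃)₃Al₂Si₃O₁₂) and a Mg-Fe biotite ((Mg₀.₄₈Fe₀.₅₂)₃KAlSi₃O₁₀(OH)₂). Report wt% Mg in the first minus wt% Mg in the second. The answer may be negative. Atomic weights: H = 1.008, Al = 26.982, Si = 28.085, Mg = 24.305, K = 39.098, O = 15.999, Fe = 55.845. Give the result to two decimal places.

1.86 percentage points

Mg in (Mg₀.₅₇Fe₀.₄₃)₃Al₂Si₃O₁₂: molar mass 443.809 g/mol; 1.71×24.305 = 41.562 g → 9.36 wt%.
Mg in (Mg₀.₄₈Fe₀.₅₂)₃KAlSi₃O₁₀(OH)₂: molar mass 466.456 g/mol; 1.44×24.305 = 34.999 g → 7.50 wt%.
Difference = 9.36 − 7.50 = 1.86 percentage points.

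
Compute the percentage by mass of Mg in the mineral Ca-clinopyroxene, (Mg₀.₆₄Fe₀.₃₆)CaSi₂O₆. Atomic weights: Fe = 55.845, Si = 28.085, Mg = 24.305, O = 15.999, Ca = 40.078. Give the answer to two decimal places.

6.83 wt%

M((Mg₀.₆₄Fe₀.₃₆)CaSi₂O₆) = 227.901 g/mol.
Mg contributes 0.64 × 24.305 = 15.555 g per mole.
15.555/227.901 = 0.0683 → 6.83%.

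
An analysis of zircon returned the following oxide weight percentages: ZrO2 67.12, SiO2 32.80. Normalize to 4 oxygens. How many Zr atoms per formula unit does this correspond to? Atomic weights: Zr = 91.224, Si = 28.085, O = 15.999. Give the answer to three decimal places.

ZrO2 (M=123.222): mol = 0.54471; Zr = 0.54471, O = 1.08942.
SiO2 (M=60.083): mol = 0.54591; Si = 0.54591, O = 1.09182.
ΣO = 2.18124; factor = 4/ΣO = 1.83382.
Zr apfu = 0.54471 × 1.83382 = 0.999.

0.999 Zr apfu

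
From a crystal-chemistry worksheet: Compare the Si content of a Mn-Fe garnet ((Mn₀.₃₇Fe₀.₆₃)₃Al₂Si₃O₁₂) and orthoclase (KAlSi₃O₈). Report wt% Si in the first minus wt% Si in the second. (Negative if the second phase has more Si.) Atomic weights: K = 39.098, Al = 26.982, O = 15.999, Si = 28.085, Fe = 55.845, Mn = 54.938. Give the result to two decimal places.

M((Mn₀.₃₇Fe₀.₆₃)₃Al₂Si₃O₁₂) = 496.735 g/mol, so wt% Si = 84.255/496.735 × 100 = 16.96%.
M(KAlSi₃O₈) = 278.327 g/mol, so wt% Si = 84.255/278.327 × 100 = 30.27%.
16.96 − 30.27 = -13.31 pp.

-13.31 percentage points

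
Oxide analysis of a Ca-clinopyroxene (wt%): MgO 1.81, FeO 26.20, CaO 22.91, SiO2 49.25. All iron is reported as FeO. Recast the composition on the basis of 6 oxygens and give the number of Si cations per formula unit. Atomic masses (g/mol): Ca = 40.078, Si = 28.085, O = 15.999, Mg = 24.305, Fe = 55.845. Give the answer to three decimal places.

2.001 Si apfu

MgO (M=40.304): mol = 0.04491; Mg = 0.04491, O = 0.04491.
FeO (M=71.844): mol = 0.36468; Fe = 0.36468, O = 0.36468.
CaO (M=56.077): mol = 0.40855; Ca = 0.40855, O = 0.40855.
SiO2 (M=60.083): mol = 0.81970; Si = 0.81970, O = 1.63940.
ΣO = 2.45754; factor = 6/ΣO = 2.44147.
Si apfu = 0.81970 × 2.44147 = 2.001.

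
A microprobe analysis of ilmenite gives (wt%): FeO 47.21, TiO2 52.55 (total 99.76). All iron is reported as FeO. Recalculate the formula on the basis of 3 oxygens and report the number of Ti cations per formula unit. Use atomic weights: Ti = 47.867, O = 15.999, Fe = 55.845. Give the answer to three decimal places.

1.000 Ti apfu

47.21 wt% FeO ÷ 71.844 g/mol = 0.65712 mol, giving 0.65712 Fe and 0.65712 O.
52.55 wt% TiO2 ÷ 79.865 g/mol = 0.65799 mol, giving 0.65799 Ti and 1.31598 O.
Oxygen sums to 1.97310; scaling by 3/1.97310 = 1.52045 puts the formula on 3 O.
Ti: 0.65799 × 1.52045 = 1.000 atoms per formula unit.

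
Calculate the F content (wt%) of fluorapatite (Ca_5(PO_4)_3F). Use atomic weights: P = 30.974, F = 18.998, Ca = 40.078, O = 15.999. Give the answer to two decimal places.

M(Ca_5(PO_4)_3F) = 504.298 g/mol.
F contributes 1 × 18.998 = 18.998 g per mole.
18.998/504.298 = 0.0377 → 3.77%.

3.77 wt%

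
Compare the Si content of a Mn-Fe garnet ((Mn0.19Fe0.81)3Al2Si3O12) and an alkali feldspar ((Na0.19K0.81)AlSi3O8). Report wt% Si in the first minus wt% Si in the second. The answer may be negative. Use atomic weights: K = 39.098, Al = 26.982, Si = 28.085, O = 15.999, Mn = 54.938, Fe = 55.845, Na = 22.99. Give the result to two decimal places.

Si in (Mn0.19Fe0.81)3Al2Si3O12: molar mass 497.225 g/mol; 3×28.085 = 84.255 g → 16.95 wt%.
Si in (Na0.19K0.81)AlSi3O8: molar mass 275.266 g/mol; 3×28.085 = 84.255 g → 30.61 wt%.
Difference = 16.95 − 30.61 = -13.66 percentage points.

-13.66 percentage points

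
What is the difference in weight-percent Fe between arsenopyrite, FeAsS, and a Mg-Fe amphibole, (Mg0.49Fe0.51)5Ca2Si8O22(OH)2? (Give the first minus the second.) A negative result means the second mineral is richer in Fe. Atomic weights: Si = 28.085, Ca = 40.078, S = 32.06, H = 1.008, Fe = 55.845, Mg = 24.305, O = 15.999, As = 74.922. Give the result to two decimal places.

Fe in FeAsS: molar mass 162.827 g/mol; 1×55.845 = 55.845 g → 34.30 wt%.
Fe in (Mg0.49Fe0.51)5Ca2Si8O22(OH)2: molar mass 892.780 g/mol; 2.55×55.845 = 142.405 g → 15.95 wt%.
Difference = 34.30 − 15.95 = 18.35 percentage points.

18.35 percentage points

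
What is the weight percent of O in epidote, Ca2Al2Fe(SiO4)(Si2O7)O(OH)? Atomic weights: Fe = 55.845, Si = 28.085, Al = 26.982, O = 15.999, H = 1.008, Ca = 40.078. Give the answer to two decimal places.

43.04 weight percent

Molar mass of Ca2Al2Fe(SiO4)(Si2O7)O(OH): 2*40.078 + 2*26.982 + 1*55.845 + 3*28.085 + 13*15.999 + 1*1.008 = 483.215 g/mol.
Mass of O per formula unit: 13 × 15.999 = 207.987 g.
Weight fraction O = 207.987 / 483.215 = 0.4304.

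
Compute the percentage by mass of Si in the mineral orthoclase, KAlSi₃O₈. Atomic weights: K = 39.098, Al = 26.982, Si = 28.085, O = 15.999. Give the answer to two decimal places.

30.27 wt%

Formula mass = 1·39.098 + 1·26.982 + 3·28.085 + 8·15.999 = 278.327 g/mol, of which 84.255 g is Si.
So Si makes up 84.255/278.327 = 0.3027 of the mass, i.e. 30.27%.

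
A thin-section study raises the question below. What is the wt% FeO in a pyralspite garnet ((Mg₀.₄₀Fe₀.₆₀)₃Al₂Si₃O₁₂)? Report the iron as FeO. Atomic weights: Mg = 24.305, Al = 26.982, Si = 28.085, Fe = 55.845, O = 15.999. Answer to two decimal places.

Molar mass of (Mg₀.₄₀Fe₀.₆₀)₃Al₂Si₃O₁₂ = 1.20*24.305 + 1.80*55.845 + 2*26.982 + 3*28.085 + 12*15.999 = 459.894 g/mol.
Each formula unit contains 1.80 Fe, equivalent to 1.80/1 = 1.8000 mol FeO.
M(FeO) = 1×55.845 + 1×15.999 = 71.844 g/mol.
Mass of FeO per formula unit = 1.8000 × 71.844 = 129.319 g.
FeO wt% = 129.319 / 459.894 × 100 = 28.12%.

28.12 wt%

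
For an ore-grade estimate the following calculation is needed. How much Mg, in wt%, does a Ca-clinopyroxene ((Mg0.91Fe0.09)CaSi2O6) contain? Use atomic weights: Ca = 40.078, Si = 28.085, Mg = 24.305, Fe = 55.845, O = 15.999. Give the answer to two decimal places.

M((Mg0.91Fe0.09)CaSi2O6) = 219.386 g/mol.
Mg contributes 0.91 × 24.305 = 22.118 g per mole.
22.118/219.386 = 0.1008 → 10.08%.

10.08 wt%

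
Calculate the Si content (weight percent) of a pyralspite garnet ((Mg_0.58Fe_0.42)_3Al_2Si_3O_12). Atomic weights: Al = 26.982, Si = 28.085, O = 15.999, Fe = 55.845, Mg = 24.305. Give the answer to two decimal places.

M((Mg_0.58Fe_0.42)_3Al_2Si_3O_12) = 442.862 g/mol.
Si contributes 3 × 28.085 = 84.255 g per mole.
84.255/442.862 = 0.1903 → 19.03%.

19.03 weight percent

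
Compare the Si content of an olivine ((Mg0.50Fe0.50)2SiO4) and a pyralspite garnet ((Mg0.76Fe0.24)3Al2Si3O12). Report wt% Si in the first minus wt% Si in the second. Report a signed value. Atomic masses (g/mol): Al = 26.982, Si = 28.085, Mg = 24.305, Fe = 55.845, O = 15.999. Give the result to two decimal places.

First mineral: 28.085 g Si in 172.231 g formula = 16.31 wt% Si.
Second mineral: 84.255 g Si in 425.831 g formula = 19.79 wt% Si.
16.31% − 19.79% gives a difference of -3.48 percentage points.

-3.48 percentage points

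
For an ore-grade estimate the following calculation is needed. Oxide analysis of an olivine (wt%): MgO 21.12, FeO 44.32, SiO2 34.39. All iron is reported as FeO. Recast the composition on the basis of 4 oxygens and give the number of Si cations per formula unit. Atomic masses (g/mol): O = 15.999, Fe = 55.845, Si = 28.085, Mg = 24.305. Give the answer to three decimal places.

MgO: 21.12/40.304 = 0.52402 mol → 0.52402 mol Mg, 0.52402 mol O.
FeO: 44.32/71.844 = 0.61689 mol → 0.61689 mol Fe, 0.61689 mol O.
SiO2: 34.39/60.083 = 0.57237 mol → 0.57237 mol Si, 1.14474 mol O.
Total oxygen = 2.28565 mol. Normalization factor = 4/2.28565 = 1.75005.
Si per 4 O = 0.57237 × 1.75005 = 1.002.

1.002 Si apfu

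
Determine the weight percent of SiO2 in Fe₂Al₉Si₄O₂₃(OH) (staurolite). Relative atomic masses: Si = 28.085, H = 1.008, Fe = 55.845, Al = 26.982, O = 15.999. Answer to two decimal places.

Formula mass = 851.852 g/mol.
4 Si → 4.0000 mol SiO2 per formula unit; M(SiO2) = 60.083, so SiO2 mass = 240.332 g.
240.332/851.852 × 100 = 28.21 wt%.

28.21 wt%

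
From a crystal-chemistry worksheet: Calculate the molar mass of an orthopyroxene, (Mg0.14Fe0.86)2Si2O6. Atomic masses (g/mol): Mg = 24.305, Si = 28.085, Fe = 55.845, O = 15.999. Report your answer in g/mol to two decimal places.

The formula mass is the sum 0.28×24.305 + 1.72×55.845 + 2×28.085 + 6×15.999.

255.02 g/mol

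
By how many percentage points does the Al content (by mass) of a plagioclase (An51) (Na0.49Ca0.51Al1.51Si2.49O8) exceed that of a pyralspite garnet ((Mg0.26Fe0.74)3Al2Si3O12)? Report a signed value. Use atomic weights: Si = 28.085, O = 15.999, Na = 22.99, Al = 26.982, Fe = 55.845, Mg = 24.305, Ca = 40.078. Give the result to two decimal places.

3.66 percentage points

Al in Na0.49Ca0.51Al1.51Si2.49O8: molar mass 270.371 g/mol; 1.51×26.982 = 40.743 g → 15.07 wt%.
Al in (Mg0.26Fe0.74)3Al2Si3O12: molar mass 473.141 g/mol; 2×26.982 = 53.964 g → 11.41 wt%.
Difference = 15.07 − 11.41 = 3.66 percentage points.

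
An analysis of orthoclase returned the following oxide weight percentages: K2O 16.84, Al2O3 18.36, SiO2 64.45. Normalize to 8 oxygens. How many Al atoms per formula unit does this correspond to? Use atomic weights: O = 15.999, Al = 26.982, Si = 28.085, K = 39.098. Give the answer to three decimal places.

1.006 Al apfu

16.84 wt% K2O ÷ 94.195 g/mol = 0.17878 mol, giving 0.35756 K and 0.17878 O.
18.36 wt% Al2O3 ÷ 101.961 g/mol = 0.18007 mol, giving 0.36014 Al and 0.54021 O.
64.45 wt% SiO2 ÷ 60.083 g/mol = 1.07268 mol, giving 1.07268 Si and 2.14536 O.
Oxygen sums to 2.86435; scaling by 8/2.86435 = 2.79295 puts the formula on 8 O.
Al: 0.36014 × 2.79295 = 1.006 atoms per formula unit.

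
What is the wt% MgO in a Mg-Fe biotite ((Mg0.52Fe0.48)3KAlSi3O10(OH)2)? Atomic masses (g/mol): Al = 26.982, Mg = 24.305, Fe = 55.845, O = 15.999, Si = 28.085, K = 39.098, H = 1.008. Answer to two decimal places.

13.59 wt%

Molar mass of (Mg0.52Fe0.48)3KAlSi3O10(OH)2 = 1.56·24.305 + 1.44·55.845 + 1·39.098 + 1·26.982 + 3·28.085 + 12·15.999 + 2·1.008 = 462.672 g/mol.
Each formula unit contains 1.56 Mg, equivalent to 1.56/1 = 1.5600 mol MgO.
M(MgO) = 1×24.305 + 1×15.999 = 40.304 g/mol.
Mass of MgO per formula unit = 1.5600 × 40.304 = 62.874 g.
MgO wt% = 62.874 / 462.672 × 100 = 13.59%.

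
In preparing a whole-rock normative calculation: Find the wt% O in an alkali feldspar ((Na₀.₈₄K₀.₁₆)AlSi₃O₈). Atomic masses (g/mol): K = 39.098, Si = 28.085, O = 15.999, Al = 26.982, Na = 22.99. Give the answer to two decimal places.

M((Na₀.₈₄K₀.₁₆)AlSi₃O₈) = 264.796 g/mol.
O contributes 8 × 15.999 = 127.992 g per mole.
127.992/264.796 = 0.4834 → 48.34%.

48.34 mass %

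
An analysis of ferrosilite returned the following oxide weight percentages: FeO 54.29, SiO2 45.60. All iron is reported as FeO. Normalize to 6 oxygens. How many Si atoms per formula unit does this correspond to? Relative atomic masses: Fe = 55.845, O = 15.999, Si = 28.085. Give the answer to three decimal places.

54.29 wt% FeO ÷ 71.844 g/mol = 0.75567 mol, giving 0.75567 Fe and 0.75567 O.
45.60 wt% SiO2 ÷ 60.083 g/mol = 0.75895 mol, giving 0.75895 Si and 1.51790 O.
Oxygen sums to 2.27357; scaling by 6/2.27357 = 2.63902 puts the formula on 6 O.
Si: 0.75895 × 2.63902 = 2.003 atoms per formula unit.

2.003 Si apfu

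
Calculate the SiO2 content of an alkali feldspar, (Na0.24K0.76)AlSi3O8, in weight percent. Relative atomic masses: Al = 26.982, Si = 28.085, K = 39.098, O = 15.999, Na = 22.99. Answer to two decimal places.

M((Na0.24K0.76)AlSi3O8) = 274.461 g/mol; M(SiO2) = 60.083 g/mol.
Moles SiO2 per formula unit = 3 Si ÷ 1 = 3.0000.
SiO2 fraction = (3.0000 × 60.083) / 274.461 = 180.249/274.461 = 0.6567.

65.67 wt%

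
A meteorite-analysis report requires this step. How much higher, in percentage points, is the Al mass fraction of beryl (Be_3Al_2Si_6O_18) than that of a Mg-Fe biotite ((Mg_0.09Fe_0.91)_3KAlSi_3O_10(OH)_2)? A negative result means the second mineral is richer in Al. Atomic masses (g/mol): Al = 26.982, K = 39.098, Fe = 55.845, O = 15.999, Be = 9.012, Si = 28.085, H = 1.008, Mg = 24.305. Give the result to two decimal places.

First mineral: 53.964 g Al in 537.492 g formula = 10.04 wt% Al.
Second mineral: 26.982 g Al in 503.358 g formula = 5.36 wt% Al.
10.04% − 5.36% gives a difference of 4.68 percentage points.

4.68 percentage points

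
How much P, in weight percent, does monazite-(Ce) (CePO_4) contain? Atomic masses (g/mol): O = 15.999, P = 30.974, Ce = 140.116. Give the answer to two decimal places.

M(CePO_4) = 235.086 g/mol.
P contributes 1 × 30.974 = 30.974 g per mole.
30.974/235.086 = 0.1318 → 13.18%.

13.18 weight percent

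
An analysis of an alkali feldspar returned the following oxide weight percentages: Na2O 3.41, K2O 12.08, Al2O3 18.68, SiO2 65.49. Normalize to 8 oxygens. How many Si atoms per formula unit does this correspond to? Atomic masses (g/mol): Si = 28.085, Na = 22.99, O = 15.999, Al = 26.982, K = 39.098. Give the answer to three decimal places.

Na2O: 3.41/61.979 = 0.05502 mol → 0.11004 mol Na, 0.05502 mol O.
K2O: 12.08/94.195 = 0.12824 mol → 0.25648 mol K, 0.12824 mol O.
Al2O3: 18.68/101.961 = 0.18321 mol → 0.36642 mol Al, 0.54963 mol O.
SiO2: 65.49/60.083 = 1.08999 mol → 1.08999 mol Si, 2.17998 mol O.
Total oxygen = 2.91287 mol. Normalization factor = 8/2.91287 = 2.74643.
Si per 8 O = 1.08999 × 2.74643 = 2.994.

2.994 Si apfu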